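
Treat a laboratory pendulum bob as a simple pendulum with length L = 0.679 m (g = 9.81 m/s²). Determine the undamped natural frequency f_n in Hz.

0.605 Hz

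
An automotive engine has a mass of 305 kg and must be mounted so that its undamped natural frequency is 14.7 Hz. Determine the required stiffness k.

2600000 N/m

ω_n = 2πf_n = 2π × 14.7 = 92.36 rad/s.
k = m·ω_n² = 305 × 92.36² = 305 × 8531 = 2602000 N/m.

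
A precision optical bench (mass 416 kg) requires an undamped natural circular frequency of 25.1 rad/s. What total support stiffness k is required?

262000 N/m

k = m·ω_n² = 416 × 25.10² = 416 × 630.0 = 262100 N/m.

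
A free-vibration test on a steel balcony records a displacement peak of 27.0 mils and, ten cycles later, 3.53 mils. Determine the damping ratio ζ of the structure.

Logarithmic decrement δ = (1/n)·ln(x₀/x_n) = (1/10)·ln(27.0/3.53) = (1/10)·ln(7.649) = 0.2035.
ζ = δ/√(4π² + δ²) = 0.2035/√(39.48 + 0.0414) = 0.2035/6.286 = 0.03236.

0.0324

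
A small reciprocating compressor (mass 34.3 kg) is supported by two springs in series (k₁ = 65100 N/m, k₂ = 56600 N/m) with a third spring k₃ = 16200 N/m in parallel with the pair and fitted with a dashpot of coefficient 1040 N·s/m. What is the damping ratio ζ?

0.412

Series pair: k_s = k₁k₂/(k₁+k₂) = (65100)(56600)/(65100 + 56600) = 30280 N/m. In parallel with k₃: k_eq = 30280 + 16200 = 46480 N/m.
ω_n = √(k_eq/m) = √(46480/34.3) = 36.81 rad/s.
Critical damping c_c = 2√(k_eq·m) = 2√(46480 × 34.3) = 2525 N·s/m, so ζ = c/c_c = 1040/2525 = 0.4119.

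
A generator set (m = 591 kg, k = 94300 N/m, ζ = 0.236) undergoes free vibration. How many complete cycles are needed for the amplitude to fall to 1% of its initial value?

4 cycles

Logarithmic decrement δ = 2πζ/√(1 − ζ²) = 2π × 0.2360/√(1 − 0.0557) = 1.526.
x_n/x₀ = e^(−nδ) ≤ 0.01; take ln: n ≥ ln(1/0.01)/δ = 4.605/1.526 = 3.018.
So 4 complete cycles are required.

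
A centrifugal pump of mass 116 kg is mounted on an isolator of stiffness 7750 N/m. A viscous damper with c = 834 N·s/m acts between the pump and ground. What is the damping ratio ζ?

0.440

ω_n = √(k/m) = √(7750/116) = 8.174 rad/s.
Critical damping c_c = 2√(k·m) = 2√(7750 × 116) = 1896 N·s/m, so ζ = c/c_c = 834/1896 = 0.4398.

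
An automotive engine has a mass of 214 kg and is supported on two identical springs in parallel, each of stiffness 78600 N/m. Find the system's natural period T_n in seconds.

Parallel springs add: k_eq = 2 × 78600 = 157200 N/m.
ω_n = √(k_eq/m) = √(157200/214) = √734.6 = 27.10 rad/s.
T_n = 2π/ω_n = 6.283/27.10 = 0.2318 s.

0.232 s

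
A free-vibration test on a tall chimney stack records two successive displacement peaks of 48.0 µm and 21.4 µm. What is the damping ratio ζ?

0.128

Logarithmic decrement δ = (1/n)·ln(x₀/x_n) = (1/1)·ln(48.0/21.4) = (1/1)·ln(2.243) = 0.8078.
ζ = δ/√(4π² + δ²) = 0.8078/√(39.48 + 0.653) = 0.8078/6.335 = 0.1275.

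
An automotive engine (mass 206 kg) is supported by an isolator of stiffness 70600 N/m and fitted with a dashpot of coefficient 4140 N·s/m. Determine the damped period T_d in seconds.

0.404 s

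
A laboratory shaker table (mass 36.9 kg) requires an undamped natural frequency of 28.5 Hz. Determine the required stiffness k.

1180000 N/m

ω_n = 2πf_n = 2π × 28.5 = 179.1 rad/s.
k = m·ω_n² = 36.9 × 179.1² = 36.9 × 32070 = 1183000 N/m.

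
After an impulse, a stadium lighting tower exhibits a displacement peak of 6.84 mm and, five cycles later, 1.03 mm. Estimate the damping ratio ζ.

0.0602

Logarithmic decrement δ = (1/n)·ln(x₀/x_n) = (1/5)·ln(6.84/1.03) = (1/5)·ln(6.641) = 0.3786.
ζ = δ/√(4π² + δ²) = 0.3786/√(39.48 + 0.143) = 0.3786/6.295 = 0.06015.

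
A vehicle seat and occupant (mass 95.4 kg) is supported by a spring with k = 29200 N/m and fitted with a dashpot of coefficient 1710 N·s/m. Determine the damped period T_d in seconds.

0.418 s

ω_n = √(k/m) = √(29200/95.4) = 17.50 rad/s.
Critical damping c_c = 2√(k·m) = 2√(29200 × 95.4) = 3338 N·s/m, so ζ = c/c_c = 1710/3338 = 0.5123.
ω_d = ω_n√(1 − ζ²) = 17.50 × √(1 − 0.262) = 15.03 rad/s.
T_d = 2π/ω_d = 0.4182 s.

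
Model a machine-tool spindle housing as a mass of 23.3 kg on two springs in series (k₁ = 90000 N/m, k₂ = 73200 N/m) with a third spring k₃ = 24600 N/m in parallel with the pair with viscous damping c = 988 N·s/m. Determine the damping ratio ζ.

0.402

Series pair: k_s = k₁k₂/(k₁+k₂) = (90000)(73200)/(90000 + 73200) = 40370 N/m. In parallel with k₃: k_eq = 40370 + 24600 = 64970 N/m.
ω_n = √(k_eq/m) = √(64970/23.3) = 52.80 rad/s.
Critical damping c_c = 2√(k_eq·m) = 2√(64970 × 23.3) = 2461 N·s/m, so ζ = c/c_c = 988/2461 = 0.4015.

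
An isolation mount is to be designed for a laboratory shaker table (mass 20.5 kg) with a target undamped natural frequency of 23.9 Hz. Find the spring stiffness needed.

462000 N/m

ω_n = 2πf_n = 2π × 23.9 = 150.2 rad/s.
k = m·ω_n² = 20.5 × 150.2² = 20.5 × 22550 = 462300 N/m.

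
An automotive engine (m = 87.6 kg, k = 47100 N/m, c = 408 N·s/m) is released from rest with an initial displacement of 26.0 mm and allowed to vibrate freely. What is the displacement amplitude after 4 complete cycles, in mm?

ζ = c/(2√(km)) = 408/(2√(47100 × 87.6)) = 408/4062 = 0.1004.
Logarithmic decrement δ = 2πζ/√(1 − ζ²) = 2π × 0.1004/√(1 − 0.0101) = 0.6342.
After n cycles, x_n/x₀ = e^(−nδ), so x_4 = 26.0 × e^(−4 × 0.6342) = 26.0 × 0.07911 = 2.057 mm.

2.06 mm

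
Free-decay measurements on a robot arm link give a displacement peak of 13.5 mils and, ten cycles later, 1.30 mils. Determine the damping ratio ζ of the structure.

Logarithmic decrement δ = (1/n)·ln(x₀/x_n) = (1/10)·ln(13.5/1.30) = (1/10)·ln(10.38) = 0.2340.
ζ = δ/√(4π² + δ²) = 0.2340/√(39.48 + 0.0548) = 0.2340/6.288 = 0.03722.

0.0372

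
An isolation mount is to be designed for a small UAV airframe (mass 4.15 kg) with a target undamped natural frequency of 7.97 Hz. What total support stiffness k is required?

ω_n = 2πf_n = 2π × 7.97 = 50.08 rad/s.
k = m·ω_n² = 4.15 × 50.08² = 4.15 × 2508 = 10410 N/m.

10400 N/m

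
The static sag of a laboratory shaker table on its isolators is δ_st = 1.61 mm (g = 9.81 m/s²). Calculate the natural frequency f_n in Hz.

12.4 Hz

ω_n = √(g/δ_st) = √(9.81/0.00161) = √6093 = 78.06 rad/s.
f_n = ω_n/(2π) = 78.06/6.283 = 12.42 Hz.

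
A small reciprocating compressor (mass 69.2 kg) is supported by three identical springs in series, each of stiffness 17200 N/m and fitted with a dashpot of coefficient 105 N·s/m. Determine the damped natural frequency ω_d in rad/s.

9.07 rad/s

Series springs: 1/k_eq = 3/17200, so k_eq = 17200/3 = 5733 N/m.
ω_n = √(k_eq/m) = √(5733/69.2) = 9.102 rad/s.
Critical damping c_c = 2√(k_eq·m) = 2√(5733 × 69.2) = 1260 N·s/m, so ζ = c/c_c = 105/1260 = 0.08335.
ω_d = ω_n√(1 − ζ²) = 9.102 × √(1 − 0.00695) = 9.071 rad/s.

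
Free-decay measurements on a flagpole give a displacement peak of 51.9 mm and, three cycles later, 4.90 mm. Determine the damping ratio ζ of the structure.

0.124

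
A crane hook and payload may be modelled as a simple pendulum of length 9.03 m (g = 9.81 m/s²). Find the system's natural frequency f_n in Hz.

0.166 Hz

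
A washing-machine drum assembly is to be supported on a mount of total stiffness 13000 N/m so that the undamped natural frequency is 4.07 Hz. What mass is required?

ω_n = 2πf_n = 2π × 4.07 = 25.57 rad/s.
m = k/ω_n² = 13000/25.57² = 13000/654.0 = 19.88 kg.

19.9 kg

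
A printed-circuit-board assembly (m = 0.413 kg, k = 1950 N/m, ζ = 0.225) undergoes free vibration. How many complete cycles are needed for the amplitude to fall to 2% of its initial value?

Logarithmic decrement δ = 2πζ/√(1 − ζ²) = 2π × 0.2250/√(1 − 0.0506) = 1.451.
x_n/x₀ = e^(−nδ) ≤ 0.02; take ln: n ≥ ln(1/0.02)/δ = 3.912/1.451 = 2.696.
So 3 complete cycles are required.

3 cycles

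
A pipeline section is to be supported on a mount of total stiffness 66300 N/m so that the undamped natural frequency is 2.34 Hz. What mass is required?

307 kg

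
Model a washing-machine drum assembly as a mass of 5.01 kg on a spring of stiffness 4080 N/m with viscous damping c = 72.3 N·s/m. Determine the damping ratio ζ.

0.253

ω_n = √(k/m) = √(4080/5.01) = 28.54 rad/s.
Critical damping c_c = 2√(k·m) = 2√(4080 × 5.01) = 285.9 N·s/m, so ζ = c/c_c = 72.3/285.9 = 0.2528.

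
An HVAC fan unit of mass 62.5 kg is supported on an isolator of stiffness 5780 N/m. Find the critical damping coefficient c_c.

c_c = 2√(k·m) = 2√(5780 × 62.5) = 2 × 601.0 = 1202 N·s/m.

1200 N·s/m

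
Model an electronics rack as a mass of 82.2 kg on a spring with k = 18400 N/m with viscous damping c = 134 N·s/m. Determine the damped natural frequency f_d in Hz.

ω_n = √(k/m) = √(18400/82.2) = 14.96 rad/s.
Critical damping c_c = 2√(k·m) = 2√(18400 × 82.2) = 2460 N·s/m, so ζ = c/c_c = 134/2460 = 0.05448.
ω_d = ω_n√(1 − ζ²) = 14.96 × √(1 − 0.00297) = 14.94 rad/s.
f_d = ω_d/(2π) = 2.378 Hz.

2.38 Hz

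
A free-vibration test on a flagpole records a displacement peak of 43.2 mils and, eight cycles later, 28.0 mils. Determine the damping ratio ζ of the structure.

0.00863

Logarithmic decrement δ = (1/n)·ln(x₀/x_n) = (1/8)·ln(43.2/28.0) = (1/8)·ln(1.543) = 0.05420.
ζ = δ/√(4π² + δ²) = 0.05420/√(39.48 + 0.00294) = 0.05420/6.283 = 0.008627.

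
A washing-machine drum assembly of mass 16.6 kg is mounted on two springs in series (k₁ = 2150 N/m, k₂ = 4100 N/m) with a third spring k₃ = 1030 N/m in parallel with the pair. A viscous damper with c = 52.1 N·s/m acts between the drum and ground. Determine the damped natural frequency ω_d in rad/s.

Series pair: k_s = k₁k₂/(k₁+k₂) = (2150)(4100)/(2150 + 4100) = 1410 N/m. In parallel with k₃: k_eq = 1410 + 1030 = 2440 N/m.
ω_n = √(k_eq/m) = √(2440/16.6) = 12.12 rad/s.
Critical damping c_c = 2√(k_eq·m) = 2√(2440 × 16.6) = 402.5 N·s/m, so ζ = c/c_c = 52.1/402.5 = 0.1294.
ω_d = ω_n√(1 − ζ²) = 12.12 × √(1 − 0.0168) = 12.02 rad/s.

12.0 rad/s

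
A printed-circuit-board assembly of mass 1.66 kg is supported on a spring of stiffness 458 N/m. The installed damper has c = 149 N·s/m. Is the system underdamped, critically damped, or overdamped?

overdamped

c_c = 2√(k·m) = 55.15 N·s/m; ζ = c/c_c = 149/55.15 = 2.70.
Since ζ > 1 the system is overdamped.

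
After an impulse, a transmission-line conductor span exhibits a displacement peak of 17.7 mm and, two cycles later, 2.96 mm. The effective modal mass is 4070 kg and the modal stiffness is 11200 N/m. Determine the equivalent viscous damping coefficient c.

1900 N·s/m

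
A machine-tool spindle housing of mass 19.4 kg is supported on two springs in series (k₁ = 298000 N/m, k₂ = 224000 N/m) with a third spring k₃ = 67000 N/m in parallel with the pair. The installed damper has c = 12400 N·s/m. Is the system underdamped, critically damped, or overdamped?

overdamped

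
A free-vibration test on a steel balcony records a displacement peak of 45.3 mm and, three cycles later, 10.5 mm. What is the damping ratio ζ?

Logarithmic decrement δ = (1/n)·ln(x₀/x_n) = (1/3)·ln(45.3/10.5) = (1/3)·ln(4.314) = 0.4873.
ζ = δ/√(4π² + δ²) = 0.4873/√(39.48 + 0.237) = 0.4873/6.302 = 0.07733.

0.0773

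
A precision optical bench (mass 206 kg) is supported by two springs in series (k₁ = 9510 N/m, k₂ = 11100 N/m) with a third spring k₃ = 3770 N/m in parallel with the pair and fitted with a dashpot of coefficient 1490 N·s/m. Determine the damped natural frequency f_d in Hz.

Series pair: k_s = k₁k₂/(k₁+k₂) = (9510)(11100)/(9510 + 11100) = 5122 N/m. In parallel with k₃: k_eq = 5122 + 3770 = 8892 N/m.
ω_n = √(k_eq/m) = √(8892/206) = 6.570 rad/s.
Critical damping c_c = 2√(k_eq·m) = 2√(8892 × 206) = 2707 N·s/m, so ζ = c/c_c = 1490/2707 = 0.5505.
ω_d = ω_n√(1 − ζ²) = 6.570 × √(1 − 0.303) = 5.485 rad/s.
f_d = ω_d/(2π) = 0.8730 Hz.

0.873 Hz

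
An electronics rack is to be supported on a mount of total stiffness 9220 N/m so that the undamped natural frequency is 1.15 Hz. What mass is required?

177 kg

ω_n = 2πf_n = 2π × 1.15 = 7.226 rad/s.
m = k/ω_n² = 9220/7.226² = 9220/52.21 = 176.6 kg.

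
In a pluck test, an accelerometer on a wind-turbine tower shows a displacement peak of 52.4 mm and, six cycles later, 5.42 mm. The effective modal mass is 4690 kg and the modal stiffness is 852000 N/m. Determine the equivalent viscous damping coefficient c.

7590 N·s/m

Logarithmic decrement δ = (1/n)·ln(x₀/x_n) = (1/6)·ln(52.4/5.42) = (1/6)·ln(9.668) = 0.3781.
ζ = δ/√(4π² + δ²) = 0.3781/√(39.48 + 0.143) = 0.3781/6.295 = 0.06007.
c = ζ · 2√(km) = 0.06007 × 2√(852000 × 4690) = 0.06007 × 126400 = 7595 N·s/m.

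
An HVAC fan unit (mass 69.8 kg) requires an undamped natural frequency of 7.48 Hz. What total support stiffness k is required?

154000 N/m

ω_n = 2πf_n = 2π × 7.48 = 47.00 rad/s.
k = m·ω_n² = 69.8 × 47.00² = 69.8 × 2209 = 154200 N/m.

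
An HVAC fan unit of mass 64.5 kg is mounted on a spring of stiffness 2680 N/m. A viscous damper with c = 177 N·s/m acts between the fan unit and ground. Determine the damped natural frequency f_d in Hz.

1.00 Hz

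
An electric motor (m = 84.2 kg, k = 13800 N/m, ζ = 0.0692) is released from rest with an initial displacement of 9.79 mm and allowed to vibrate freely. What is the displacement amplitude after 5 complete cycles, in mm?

Logarithmic decrement δ = 2πζ/√(1 − ζ²) = 2π × 0.06920/√(1 − 0.00479) = 0.4358.
After n cycles, x_n/x₀ = e^(−nδ), so x_5 = 9.79 × e^(−5 × 0.4358) = 9.79 × 0.1131 = 1.108 mm.

1.11 mm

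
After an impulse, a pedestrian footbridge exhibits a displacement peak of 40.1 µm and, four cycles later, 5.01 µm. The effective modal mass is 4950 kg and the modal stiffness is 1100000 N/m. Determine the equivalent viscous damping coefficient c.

Logarithmic decrement δ = (1/n)·ln(x₀/x_n) = (1/4)·ln(40.1/5.01) = (1/4)·ln(8.004) = 0.5200.
ζ = δ/√(4π² + δ²) = 0.5200/√(39.48 + 0.270) = 0.5200/6.305 = 0.08248.
c = ζ · 2√(km) = 0.08248 × 2√(1100000 × 4950) = 0.08248 × 147600 = 12170 N·s/m.

12200 N·s/m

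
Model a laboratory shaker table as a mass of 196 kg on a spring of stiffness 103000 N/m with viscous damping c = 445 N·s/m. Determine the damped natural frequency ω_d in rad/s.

ω_n = √(k/m) = √(103000/196) = 22.92 rad/s.
Critical damping c_c = 2√(k·m) = 2√(103000 × 196) = 8986 N·s/m, so ζ = c/c_c = 445/8986 = 0.04952.
ω_d = ω_n√(1 − ζ²) = 22.92 × √(1 − 0.00245) = 22.90 rad/s.

22.9 rad/s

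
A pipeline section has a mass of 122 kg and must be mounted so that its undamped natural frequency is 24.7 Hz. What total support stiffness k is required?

2940000 N/m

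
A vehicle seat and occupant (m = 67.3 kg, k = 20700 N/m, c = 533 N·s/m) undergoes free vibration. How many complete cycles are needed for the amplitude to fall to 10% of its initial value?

ζ = c/(2√(km)) = 533/(2√(20700 × 67.3)) = 533/2361 = 0.2258.
Logarithmic decrement δ = 2πζ/√(1 − ζ²) = 2π × 0.2258/√(1 − 0.0510) = 1.456.
x_n/x₀ = e^(−nδ) ≤ 0.1; take ln: n ≥ ln(1/0.1)/δ = 2.303/1.456 = 1.581.
So 2 complete cycles are required.

2 cycles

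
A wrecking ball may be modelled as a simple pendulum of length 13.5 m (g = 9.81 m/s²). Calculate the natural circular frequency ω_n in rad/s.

For a simple pendulum ω_n = √(g/L) = √(9.81/13.5) = √0.7267 = 0.8524 rad/s.

0.852 rad/s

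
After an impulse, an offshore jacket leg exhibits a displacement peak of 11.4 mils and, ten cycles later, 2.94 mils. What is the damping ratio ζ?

0.0216

Logarithmic decrement δ = (1/n)·ln(x₀/x_n) = (1/10)·ln(11.4/2.94) = (1/10)·ln(3.878) = 0.1355.
ζ = δ/√(4π² + δ²) = 0.1355/√(39.48 + 0.0184) = 0.1355/6.285 = 0.02156.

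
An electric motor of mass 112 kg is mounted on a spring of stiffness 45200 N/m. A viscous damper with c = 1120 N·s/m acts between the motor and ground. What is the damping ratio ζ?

ω_n = √(k/m) = √(45200/112) = 20.09 rad/s.
Critical damping c_c = 2√(k·m) = 2√(45200 × 112) = 4500 N·s/m, so ζ = c/c_c = 1120/4500 = 0.2489.

0.249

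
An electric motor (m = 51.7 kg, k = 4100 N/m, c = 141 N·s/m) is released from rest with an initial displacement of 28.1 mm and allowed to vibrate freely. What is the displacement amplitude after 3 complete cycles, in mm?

1.51 mm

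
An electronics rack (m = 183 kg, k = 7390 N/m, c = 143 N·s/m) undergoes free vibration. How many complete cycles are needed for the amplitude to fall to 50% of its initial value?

ζ = c/(2√(km)) = 143/(2√(7390 × 183)) = 143/2326 = 0.06148.
Logarithmic decrement δ = 2πζ/√(1 − ζ²) = 2π × 0.06148/√(1 − 0.00378) = 0.3870.
x_n/x₀ = e^(−nδ) ≤ 0.5; take ln: n ≥ ln(1/0.5)/δ = 0.6931/0.3870 = 1.791.
So 2 complete cycles are required.

2 cycles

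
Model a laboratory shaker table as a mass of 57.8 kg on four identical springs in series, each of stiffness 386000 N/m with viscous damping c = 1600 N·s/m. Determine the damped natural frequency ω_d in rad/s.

Series springs: 1/k_eq = 4/386000, so k_eq = 386000/4 = 96500 N/m.
ω_n = √(k_eq/m) = √(96500/57.8) = 40.86 rad/s.
Critical damping c_c = 2√(k_eq·m) = 2√(96500 × 57.8) = 4723 N·s/m, so ζ = c/c_c = 1600/4723 = 0.3387.
ω_d = ω_n√(1 − ζ²) = 40.86 × √(1 − 0.115) = 38.44 rad/s.

38.4 rad/s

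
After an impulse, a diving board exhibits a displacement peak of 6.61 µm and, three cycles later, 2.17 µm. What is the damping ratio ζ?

Logarithmic decrement δ = (1/n)·ln(x₀/x_n) = (1/3)·ln(6.61/2.17) = (1/3)·ln(3.046) = 0.3713.
ζ = δ/√(4π² + δ²) = 0.3713/√(39.48 + 0.138) = 0.3713/6.294 = 0.05899.

0.0590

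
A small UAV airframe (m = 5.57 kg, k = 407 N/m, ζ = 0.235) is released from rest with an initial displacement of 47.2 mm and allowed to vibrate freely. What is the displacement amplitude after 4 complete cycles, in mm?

Logarithmic decrement δ = 2πζ/√(1 − ζ²) = 2π × 0.2350/√(1 − 0.0552) = 1.519.
After n cycles, x_n/x₀ = e^(−nδ), so x_4 = 47.2 × e^(−4 × 1.519) = 47.2 × 0.002297 = 0.1084 mm.

0.108 mm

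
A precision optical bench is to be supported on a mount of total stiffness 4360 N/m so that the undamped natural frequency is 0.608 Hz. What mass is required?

ω_n = 2πf_n = 2π × 0.608 = 3.820 rad/s.
m = k/ω_n² = 4360/3.820² = 4360/14.59 = 298.8 kg.

299 kg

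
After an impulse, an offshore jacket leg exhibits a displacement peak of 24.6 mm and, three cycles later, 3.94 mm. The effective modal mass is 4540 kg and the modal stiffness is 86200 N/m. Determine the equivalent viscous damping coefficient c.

Logarithmic decrement δ = (1/n)·ln(x₀/x_n) = (1/3)·ln(24.6/3.94) = (1/3)·ln(6.244) = 0.6105.
ζ = δ/√(4π² + δ²) = 0.6105/√(39.48 + 0.373) = 0.6105/6.313 = 0.09671.
c = ζ · 2√(km) = 0.09671 × 2√(86200 × 4540) = 0.09671 × 39570 = 3826 N·s/m.

3830 N·s/m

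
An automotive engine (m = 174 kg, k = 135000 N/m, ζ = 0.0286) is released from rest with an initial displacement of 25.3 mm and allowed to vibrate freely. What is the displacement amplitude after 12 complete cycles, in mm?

2.93 mm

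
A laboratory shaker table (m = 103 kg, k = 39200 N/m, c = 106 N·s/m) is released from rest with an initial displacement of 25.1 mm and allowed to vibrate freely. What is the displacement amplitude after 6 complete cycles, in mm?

ζ = c/(2√(km)) = 106/(2√(39200 × 103)) = 106/4019 = 0.02638.
Logarithmic decrement δ = 2πζ/√(1 − ζ²) = 2π × 0.02638/√(1 − 0.000696) = 0.1658.
After n cycles, x_n/x₀ = e^(−nδ), so x_6 = 25.1 × e^(−6 × 0.1658) = 25.1 × 0.3698 = 9.283 mm.

9.28 mm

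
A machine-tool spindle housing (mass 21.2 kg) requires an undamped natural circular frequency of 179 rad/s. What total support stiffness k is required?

679000 N/m

k = m·ω_n² = 21.2 × 179.0² = 21.2 × 32040 = 679300 N/m.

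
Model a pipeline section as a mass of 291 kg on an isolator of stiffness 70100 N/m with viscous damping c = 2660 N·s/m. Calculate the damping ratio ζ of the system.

0.294

ω_n = √(k/m) = √(70100/291) = 15.52 rad/s.
Critical damping c_c = 2√(k·m) = 2√(70100 × 291) = 9033 N·s/m, so ζ = c/c_c = 2660/9033 = 0.2945.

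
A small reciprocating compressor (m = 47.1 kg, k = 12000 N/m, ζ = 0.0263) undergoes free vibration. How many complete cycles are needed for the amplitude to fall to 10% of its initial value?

14 cycles

Logarithmic decrement δ = 2πζ/√(1 − ζ²) = 2π × 0.02630/√(1 − 0.000692) = 0.1653.
x_n/x₀ = e^(−nδ) ≤ 0.1; take ln: n ≥ ln(1/0.1)/δ = 2.303/0.1653 = 13.93.
So 14 complete cycles are required.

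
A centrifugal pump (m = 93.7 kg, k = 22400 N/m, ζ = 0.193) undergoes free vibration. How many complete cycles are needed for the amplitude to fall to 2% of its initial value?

4 cycles

Logarithmic decrement δ = 2πζ/√(1 − ζ²) = 2π × 0.1930/√(1 − 0.0372) = 1.236.
x_n/x₀ = e^(−nδ) ≤ 0.02; take ln: n ≥ ln(1/0.02)/δ = 3.912/1.236 = 3.165.
So 4 complete cycles are required.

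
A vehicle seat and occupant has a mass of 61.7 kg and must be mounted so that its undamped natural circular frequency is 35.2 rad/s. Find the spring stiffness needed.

k = m·ω_n² = 61.7 × 35.20² = 61.7 × 1239 = 76450 N/m.

76400 N/m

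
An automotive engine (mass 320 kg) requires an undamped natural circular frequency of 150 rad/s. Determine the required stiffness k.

k = m·ω_n² = 320 × 150.0² = 320 × 22500 = 7200000 N/m.

7200000 N/m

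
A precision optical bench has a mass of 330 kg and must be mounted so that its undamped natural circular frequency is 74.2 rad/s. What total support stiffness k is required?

k = m·ω_n² = 330 × 74.20² = 330 × 5506 = 1817000 N/m.

1820000 N/m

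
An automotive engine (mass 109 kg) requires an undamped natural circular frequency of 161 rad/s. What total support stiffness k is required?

2830000 N/m

k = m·ω_n² = 109 × 161.0² = 109 × 25920 = 2825000 N/m.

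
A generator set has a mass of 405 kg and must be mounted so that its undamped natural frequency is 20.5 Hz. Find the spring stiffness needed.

ω_n = 2πf_n = 2π × 20.5 = 128.8 rad/s.
k = m·ω_n² = 405 × 128.8² = 405 × 16590 = 6719000 N/m.

6720000 N/m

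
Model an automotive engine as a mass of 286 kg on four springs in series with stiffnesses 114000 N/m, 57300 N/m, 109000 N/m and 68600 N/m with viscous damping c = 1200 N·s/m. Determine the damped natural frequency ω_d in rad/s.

8.10 rad/s

Series springs: 1/k_eq = 1/114000 + 1/57300 + 1/109000 + 1/68600 = 4.998×10^-5, so k_eq = 20010 N/m.
ω_n = √(k_eq/m) = √(20010/286) = 8.364 rad/s.
Critical damping c_c = 2√(k_eq·m) = 2√(20010 × 286) = 4784 N·s/m, so ζ = c/c_c = 1200/4784 = 0.2508.
ω_d = ω_n√(1 − ζ²) = 8.364 × √(1 − 0.0629) = 8.097 rad/s.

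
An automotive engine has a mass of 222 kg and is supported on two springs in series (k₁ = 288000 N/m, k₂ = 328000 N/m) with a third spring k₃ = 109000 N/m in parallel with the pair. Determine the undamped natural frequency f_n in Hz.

Series pair: k_s = k₁k₂/(k₁+k₂) = (288000)(328000)/(288000 + 328000) = 153400 N/m. In parallel with k₃: k_eq = 153400 + 109000 = 262400 N/m.
ω_n = √(k_eq/m) = √(262400/222) = √1182 = 34.38 rad/s.
f_n = ω_n/(2π) = 34.38/6.283 = 5.471 Hz.

5.47 Hz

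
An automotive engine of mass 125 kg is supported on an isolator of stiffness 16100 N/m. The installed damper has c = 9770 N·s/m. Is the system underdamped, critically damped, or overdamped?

c_c = 2√(k·m) = 2837 N·s/m; ζ = c/c_c = 9770/2837 = 3.44.
Since ζ > 1 the system is overdamped.

overdamped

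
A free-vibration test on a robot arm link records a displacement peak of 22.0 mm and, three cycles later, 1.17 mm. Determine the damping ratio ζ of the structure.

Logarithmic decrement δ = (1/n)·ln(x₀/x_n) = (1/3)·ln(22.0/1.17) = (1/3)·ln(18.80) = 0.9780.
ζ = δ/√(4π² + δ²) = 0.9780/√(39.48 + 0.957) = 0.9780/6.359 = 0.1538.

0.154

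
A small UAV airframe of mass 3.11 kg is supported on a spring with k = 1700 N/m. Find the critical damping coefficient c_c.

c_c = 2√(k·m) = 2√(1700 × 3.11) = 2 × 72.71 = 145.4 N·s/m.

145 N·s/m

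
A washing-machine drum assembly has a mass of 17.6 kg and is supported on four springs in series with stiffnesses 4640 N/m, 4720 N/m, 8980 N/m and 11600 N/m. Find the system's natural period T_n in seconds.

0.659 s

Series springs: 1/k_eq = 1/4640 + 1/4720 + 1/8980 + 1/11600 = 0.0006249, so k_eq = 1600 N/m.
ω_n = √(k_eq/m) = √(1600/17.6) = √90.92 = 9.535 rad/s.
T_n = 2π/ω_n = 6.283/9.535 = 0.6590 s.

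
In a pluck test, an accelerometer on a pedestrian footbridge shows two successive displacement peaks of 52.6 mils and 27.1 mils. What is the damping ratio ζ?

Logarithmic decrement δ = (1/n)·ln(x₀/x_n) = (1/1)·ln(52.6/27.1) = (1/1)·ln(1.941) = 0.6632.
ζ = δ/√(4π² + δ²) = 0.6632/√(39.48 + 0.440) = 0.6632/6.318 = 0.1050.

0.105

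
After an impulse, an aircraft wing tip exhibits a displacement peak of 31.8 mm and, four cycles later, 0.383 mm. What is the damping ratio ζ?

Logarithmic decrement δ = (1/n)·ln(x₀/x_n) = (1/4)·ln(31.8/0.383) = (1/4)·ln(83.03) = 1.105.
ζ = δ/√(4π² + δ²) = 1.105/√(39.48 + 1.22) = 1.105/6.380 = 0.1732.

0.173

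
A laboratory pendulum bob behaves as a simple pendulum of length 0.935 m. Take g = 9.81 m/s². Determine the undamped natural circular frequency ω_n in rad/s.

For a simple pendulum ω_n = √(g/L) = √(9.81/0.935) = √10.49 = 3.239 rad/s.

3.24 rad/s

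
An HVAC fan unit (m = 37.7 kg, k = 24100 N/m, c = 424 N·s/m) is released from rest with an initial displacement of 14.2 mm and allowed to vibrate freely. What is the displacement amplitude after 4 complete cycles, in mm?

ζ = c/(2√(km)) = 424/(2√(24100 × 37.7)) = 424/1906 = 0.2224.
Logarithmic decrement δ = 2πζ/√(1 − ζ²) = 2π × 0.2224/√(1 − 0.0495) = 1.433.
After n cycles, x_n/x₀ = e^(−nδ), so x_4 = 14.2 × e^(−4 × 1.433) = 14.2 × 0.003236 = 0.04595 mm.

0.0460 mm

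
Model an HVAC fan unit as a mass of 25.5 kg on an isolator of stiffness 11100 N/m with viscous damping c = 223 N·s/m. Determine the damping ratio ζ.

0.210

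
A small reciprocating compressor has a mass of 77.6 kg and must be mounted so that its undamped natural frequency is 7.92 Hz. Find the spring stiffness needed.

192000 N/m

ω_n = 2πf_n = 2π × 7.92 = 49.76 rad/s.
k = m·ω_n² = 77.6 × 49.76² = 77.6 × 2476 = 192200 N/m.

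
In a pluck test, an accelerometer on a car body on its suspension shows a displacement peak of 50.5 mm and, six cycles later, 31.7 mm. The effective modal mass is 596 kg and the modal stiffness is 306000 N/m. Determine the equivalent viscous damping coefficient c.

Logarithmic decrement δ = (1/n)·ln(x₀/x_n) = (1/6)·ln(50.5/31.7) = (1/6)·ln(1.593) = 0.07761.
ζ = δ/√(4π² + δ²) = 0.07761/√(39.48 + 0.00602) = 0.07761/6.284 = 0.01235.
c = ζ · 2√(km) = 0.01235 × 2√(306000 × 596) = 0.01235 × 27010 = 333.6 N·s/m.

334 N·s/m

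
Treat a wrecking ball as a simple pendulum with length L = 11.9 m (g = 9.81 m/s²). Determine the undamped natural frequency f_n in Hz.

0.145 Hz

For a simple pendulum ω_n = √(g/L) = √(9.81/11.9) = √0.8244 = 0.9079 rad/s.
f_n = ω_n/(2π) = 0.9079/6.283 = 0.1445 Hz.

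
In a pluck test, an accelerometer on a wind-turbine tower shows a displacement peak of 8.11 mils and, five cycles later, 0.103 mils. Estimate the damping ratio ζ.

0.138

Logarithmic decrement δ = (1/n)·ln(x₀/x_n) = (1/5)·ln(8.11/0.103) = (1/5)·ln(78.74) = 0.8732.
ζ = δ/√(4π² + δ²) = 0.8732/√(39.48 + 0.763) = 0.8732/6.344 = 0.1377.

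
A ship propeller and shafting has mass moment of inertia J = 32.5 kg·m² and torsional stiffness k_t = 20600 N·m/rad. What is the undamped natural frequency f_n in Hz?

4.01 Hz

ω_n = √(k_t/J) = √(20600/32.5) = √633.8 = 25.18 rad/s.
f_n = ω_n/(2π) = 25.18/6.283 = 4.007 Hz.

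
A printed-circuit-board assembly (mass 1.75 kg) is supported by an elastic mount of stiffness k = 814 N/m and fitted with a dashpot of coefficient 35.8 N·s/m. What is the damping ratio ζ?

ω_n = √(k/m) = √(814.0/1.75) = 21.57 rad/s.
Critical damping c_c = 2√(k·m) = 2√(814.0 × 1.75) = 75.49 N·s/m, so ζ = c/c_c = 35.8/75.49 = 0.4743.

0.474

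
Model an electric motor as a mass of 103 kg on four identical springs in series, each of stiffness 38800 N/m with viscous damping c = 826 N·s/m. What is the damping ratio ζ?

0.413

Series springs: 1/k_eq = 4/38800, so k_eq = 38800/4 = 9700 N/m.
ω_n = √(k_eq/m) = √(9700/103) = 9.704 rad/s.
Critical damping c_c = 2√(k_eq·m) = 2√(9700 × 103) = 1999 N·s/m, so ζ = c/c_c = 826/1999 = 0.4132.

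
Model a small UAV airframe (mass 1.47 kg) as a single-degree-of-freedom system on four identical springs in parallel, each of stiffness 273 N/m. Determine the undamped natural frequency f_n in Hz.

Parallel springs add: k_eq = 4 × 273 = 1092 N/m.
ω_n = √(k_eq/m) = √(1092/1.47) = √742.9 = 27.26 rad/s.
f_n = ω_n/(2π) = 27.26/6.283 = 4.338 Hz.

4.34 Hz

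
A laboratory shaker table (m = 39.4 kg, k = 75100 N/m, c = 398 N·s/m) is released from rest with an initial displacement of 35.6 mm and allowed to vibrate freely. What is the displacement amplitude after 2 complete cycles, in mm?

ζ = c/(2√(km)) = 398/(2√(75100 × 39.4)) = 398/3440 = 0.1157.
Logarithmic decrement δ = 2πζ/√(1 − ζ²) = 2π × 0.1157/√(1 − 0.0134) = 0.7318.
After n cycles, x_n/x₀ = e^(−nδ), so x_2 = 35.6 × e^(−2 × 0.7318) = 35.6 × 0.2314 = 8.238 mm.

8.24 mm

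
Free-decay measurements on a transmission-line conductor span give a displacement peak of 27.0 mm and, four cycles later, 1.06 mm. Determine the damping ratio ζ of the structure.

0.128

Logarithmic decrement δ = (1/n)·ln(x₀/x_n) = (1/4)·ln(27.0/1.06) = (1/4)·ln(25.47) = 0.8094.
ζ = δ/√(4π² + δ²) = 0.8094/√(39.48 + 0.655) = 0.8094/6.335 = 0.1278.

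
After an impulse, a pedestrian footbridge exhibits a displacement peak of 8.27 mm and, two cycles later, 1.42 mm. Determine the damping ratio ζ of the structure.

Logarithmic decrement δ = (1/n)·ln(x₀/x_n) = (1/2)·ln(8.27/1.42) = (1/2)·ln(5.824) = 0.8810.
ζ = δ/√(4π² + δ²) = 0.8810/√(39.48 + 0.776) = 0.8810/6.345 = 0.1389.

0.139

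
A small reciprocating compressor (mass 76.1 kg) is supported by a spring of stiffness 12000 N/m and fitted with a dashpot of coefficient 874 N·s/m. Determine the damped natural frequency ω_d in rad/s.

11.2 rad/s

ω_n = √(k/m) = √(12000/76.1) = 12.56 rad/s.
Critical damping c_c = 2√(k·m) = 2√(12000 × 76.1) = 1911 N·s/m, so ζ = c/c_c = 874/1911 = 0.4573.
ω_d = ω_n√(1 − ζ²) = 12.56 × √(1 − 0.209) = 11.17 rad/s.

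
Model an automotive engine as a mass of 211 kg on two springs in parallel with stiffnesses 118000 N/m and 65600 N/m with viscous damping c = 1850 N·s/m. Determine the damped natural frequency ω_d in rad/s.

Parallel springs add: k_eq = 118000 + 65600 = 183600 N/m.
ω_n = √(k_eq/m) = √(183600/211) = 29.50 rad/s.
Critical damping c_c = 2√(k_eq·m) = 2√(183600 × 211) = 12450 N·s/m, so ζ = c/c_c = 1850/12450 = 0.1486.
ω_d = ω_n√(1 − ζ²) = 29.50 × √(1 − 0.0221) = 29.17 rad/s.

29.2 rad/s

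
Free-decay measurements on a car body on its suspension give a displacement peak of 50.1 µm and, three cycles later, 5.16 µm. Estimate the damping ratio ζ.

Logarithmic decrement δ = (1/n)·ln(x₀/x_n) = (1/3)·ln(50.1/5.16) = (1/3)·ln(9.709) = 0.7577.
ζ = δ/√(4π² + δ²) = 0.7577/√(39.48 + 0.574) = 0.7577/6.329 = 0.1197.

0.120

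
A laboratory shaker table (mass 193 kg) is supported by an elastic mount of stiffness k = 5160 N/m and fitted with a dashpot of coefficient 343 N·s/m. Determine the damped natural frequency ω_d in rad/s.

5.09 rad/s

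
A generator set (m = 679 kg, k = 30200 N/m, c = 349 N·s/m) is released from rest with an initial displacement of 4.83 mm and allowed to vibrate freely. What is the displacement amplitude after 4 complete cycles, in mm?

ζ = c/(2√(km)) = 349/(2√(30200 × 679)) = 349/9057 = 0.03854.
Logarithmic decrement δ = 2πζ/√(1 − ζ²) = 2π × 0.03854/√(1 − 0.00148) = 0.2423.
After n cycles, x_n/x₀ = e^(−nδ), so x_4 = 4.83 × e^(−4 × 0.2423) = 4.83 × 0.3794 = 1.832 mm.

1.83 mm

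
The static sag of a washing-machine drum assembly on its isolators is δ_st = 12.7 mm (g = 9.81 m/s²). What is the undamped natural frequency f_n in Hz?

ω_n = √(g/δ_st) = √(9.81/0.0127) = √772.4 = 27.79 rad/s.
f_n = ω_n/(2π) = 27.79/6.283 = 4.423 Hz.

4.42 Hz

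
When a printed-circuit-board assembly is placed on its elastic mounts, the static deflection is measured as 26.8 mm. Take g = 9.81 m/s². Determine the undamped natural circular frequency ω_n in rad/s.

ω_n = √(g/δ_st) = √(9.81/0.0268) = √366.0 = 19.13 rad/s.

19.1 rad/s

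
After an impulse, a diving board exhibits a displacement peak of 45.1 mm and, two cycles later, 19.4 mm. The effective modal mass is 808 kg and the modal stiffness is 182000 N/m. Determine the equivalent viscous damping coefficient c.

Logarithmic decrement δ = (1/n)·ln(x₀/x_n) = (1/2)·ln(45.1/19.4) = (1/2)·ln(2.325) = 0.4218.
ζ = δ/√(4π² + δ²) = 0.4218/√(39.48 + 0.178) = 0.4218/6.297 = 0.06698.
c = ζ · 2√(km) = 0.06698 × 2√(182000 × 808) = 0.06698 × 24250 = 1625 N·s/m.

1620 N·s/m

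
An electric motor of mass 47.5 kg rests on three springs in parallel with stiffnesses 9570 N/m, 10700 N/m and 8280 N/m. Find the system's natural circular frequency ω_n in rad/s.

24.5 rad/s

Parallel springs add: k_eq = 9570 + 10700 + 8280 = 28550 N/m.
ω_n = √(k_eq/m) = √(28550/47.5) = √601.1 = 24.52 rad/s.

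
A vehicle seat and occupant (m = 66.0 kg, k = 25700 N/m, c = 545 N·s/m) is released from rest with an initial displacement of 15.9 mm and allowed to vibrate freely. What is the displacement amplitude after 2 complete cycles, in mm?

ζ = c/(2√(km)) = 545/(2√(25700 × 66.0)) = 545/2605 = 0.2092.
Logarithmic decrement δ = 2πζ/√(1 − ζ²) = 2π × 0.2092/√(1 − 0.0438) = 1.344.
After n cycles, x_n/x₀ = e^(−nδ), so x_2 = 15.9 × e^(−2 × 1.344) = 15.9 × 0.06796 = 1.081 mm.

1.08 mm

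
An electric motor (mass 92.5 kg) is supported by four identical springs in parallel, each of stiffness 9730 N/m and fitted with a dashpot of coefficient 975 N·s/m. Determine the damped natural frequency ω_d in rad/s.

Parallel springs add: k_eq = 4 × 9730 = 38920 N/m.
ω_n = √(k_eq/m) = √(38920/92.5) = 20.51 rad/s.
Critical damping c_c = 2√(k_eq·m) = 2√(38920 × 92.5) = 3795 N·s/m, so ζ = c/c_c = 975/3795 = 0.2569.
ω_d = ω_n√(1 − ζ²) = 20.51 × √(1 − 0.0660) = 19.82 rad/s.

19.8 rad/s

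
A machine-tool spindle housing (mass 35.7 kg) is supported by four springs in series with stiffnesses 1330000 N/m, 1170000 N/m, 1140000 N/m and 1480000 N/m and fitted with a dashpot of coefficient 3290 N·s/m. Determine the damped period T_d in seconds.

0.0765 s

Series springs: 1/k_eq = 1/1330000 + 1/1170000 + 1/1140000 + 1/1480000 = 3.159×10^-6, so k_eq = 316500 N/m.
ω_n = √(k_eq/m) = √(316500/35.7) = 94.16 rad/s.
Critical damping c_c = 2√(k_eq·m) = 2√(316500 × 35.7) = 6723 N·s/m, so ζ = c/c_c = 3290/6723 = 0.4894.
ω_d = ω_n√(1 − ζ²) = 94.16 × √(1 − 0.239) = 82.11 rad/s.
T_d = 2π/ω_d = 0.07652 s.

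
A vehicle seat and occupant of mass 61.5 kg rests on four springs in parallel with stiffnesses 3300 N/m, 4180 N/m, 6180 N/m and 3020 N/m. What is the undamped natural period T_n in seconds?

0.382 s

Parallel springs add: k_eq = 3300 + 4180 + 6180 + 3020 = 16680 N/m.
ω_n = √(k_eq/m) = √(16680/61.5) = √271.2 = 16.47 rad/s.
T_n = 2π/ω_n = 6.283/16.47 = 0.3815 s.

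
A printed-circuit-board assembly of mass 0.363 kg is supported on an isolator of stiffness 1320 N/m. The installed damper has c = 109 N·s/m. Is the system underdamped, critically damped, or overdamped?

c_c = 2√(k·m) = 43.78 N·s/m; ζ = c/c_c = 109/43.78 = 2.49.
Since ζ > 1 the system is overdamped.

overdamped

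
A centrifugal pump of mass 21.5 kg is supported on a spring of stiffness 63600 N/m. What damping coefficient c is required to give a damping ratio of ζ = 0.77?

1800 N·s/m

c_c = 2√(k·m) = 2√(63600 × 21.5) = 2339 N·s/m.
c = ζ·c_c = 0.77 × 2339 = 1801 N·s/m.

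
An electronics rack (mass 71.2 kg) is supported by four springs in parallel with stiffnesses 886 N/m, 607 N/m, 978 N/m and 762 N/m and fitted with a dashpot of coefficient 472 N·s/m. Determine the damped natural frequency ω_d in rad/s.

5.87 rad/s

Parallel springs add: k_eq = 886 + 607 + 978 + 762 = 3233 N/m.
ω_n = √(k_eq/m) = √(3233/71.2) = 6.738 rad/s.
Critical damping c_c = 2√(k_eq·m) = 2√(3233 × 71.2) = 959.6 N·s/m, so ζ = c/c_c = 472/959.6 = 0.4919.
ω_d = ω_n√(1 − ζ²) = 6.738 × √(1 − 0.242) = 5.867 rad/s.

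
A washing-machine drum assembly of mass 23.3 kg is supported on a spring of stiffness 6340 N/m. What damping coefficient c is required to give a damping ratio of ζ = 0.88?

676 N·s/m

c_c = 2√(k·m) = 2√(6340 × 23.3) = 768.7 N·s/m.
c = ζ·c_c = 0.88 × 768.7 = 676.4 N·s/m.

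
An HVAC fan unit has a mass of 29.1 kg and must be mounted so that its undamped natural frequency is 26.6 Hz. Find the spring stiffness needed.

ω_n = 2πf_n = 2π × 26.6 = 167.1 rad/s.
k = m·ω_n² = 29.1 × 167.1² = 29.1 × 27930 = 812900 N/m.

813000 N/m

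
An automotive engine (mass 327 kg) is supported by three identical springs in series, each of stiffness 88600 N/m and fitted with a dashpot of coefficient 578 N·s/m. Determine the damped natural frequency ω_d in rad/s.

9.46 rad/s

Series springs: 1/k_eq = 3/88600, so k_eq = 88600/3 = 29530 N/m.
ω_n = √(k_eq/m) = √(29530/327) = 9.503 rad/s.
Critical damping c_c = 2√(k_eq·m) = 2√(29530 × 327) = 6215 N·s/m, so ζ = c/c_c = 578/6215 = 0.09300.
ω_d = ω_n√(1 − ζ²) = 9.503 × √(1 − 0.00865) = 9.462 rad/s.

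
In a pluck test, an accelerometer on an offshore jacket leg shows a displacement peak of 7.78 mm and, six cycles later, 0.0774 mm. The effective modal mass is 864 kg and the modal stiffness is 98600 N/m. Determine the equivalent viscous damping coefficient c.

2240 N·s/m

Logarithmic decrement δ = (1/n)·ln(x₀/x_n) = (1/6)·ln(7.78/0.0774) = (1/6)·ln(100.5) = 0.7684.
ζ = δ/√(4π² + δ²) = 0.7684/√(39.48 + 0.590) = 0.7684/6.330 = 0.1214.
c = ζ · 2√(km) = 0.1214 × 2√(98600 × 864) = 0.1214 × 18460 = 2241 N·s/m.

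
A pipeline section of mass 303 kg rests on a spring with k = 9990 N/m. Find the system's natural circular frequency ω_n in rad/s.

ω_n = √(k/m) = √(9990/303) = √32.97 = 5.742 rad/s.

5.74 rad/s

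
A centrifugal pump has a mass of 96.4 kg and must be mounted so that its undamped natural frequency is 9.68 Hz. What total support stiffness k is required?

357000 N/m

ω_n = 2πf_n = 2π × 9.68 = 60.82 rad/s.
k = m·ω_n² = 96.4 × 60.82² = 96.4 × 3699 = 356600 N/m.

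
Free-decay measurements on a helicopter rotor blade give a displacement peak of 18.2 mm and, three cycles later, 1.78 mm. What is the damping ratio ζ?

0.122

Logarithmic decrement δ = (1/n)·ln(x₀/x_n) = (1/3)·ln(18.2/1.78) = (1/3)·ln(10.22) = 0.7749.
ζ = δ/√(4π² + δ²) = 0.7749/√(39.48 + 0.601) = 0.7749/6.331 = 0.1224.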